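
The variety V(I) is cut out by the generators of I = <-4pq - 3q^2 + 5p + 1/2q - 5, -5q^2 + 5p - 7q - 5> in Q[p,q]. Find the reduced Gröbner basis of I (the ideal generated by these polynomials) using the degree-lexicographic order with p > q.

f_1 = -4pq - 3q^2 + 5p + 1/2q - 5, LT = pq.
f_2 = -5q^2 + 5p - 7q - 5, LT = q^2.

S(f_1,f_2): lcm = pq^2. S = 3/4q^3 + p^2 - 53/20pq - 1/8q^2 - p + 5/4q.
  reduce S modulo (f_1, f_2):
  remainder p^2 - 25/8p - 7/80q + 17/8 ≠ 0; add g_3 = p^2 - 25/8p - 7/80q + 17/8 to the basis.

The other S-polynomials (S(f_1,g_3), S(f_2,g_3)) all reduce to 0 modulo the current basis, so we have a Gröbner basis.

G = {p^2 - 25/8p - 7/80q + 17/8, pq - 1/2p - 47/40q + 1/2, q^2 - p + 7/5q + 1}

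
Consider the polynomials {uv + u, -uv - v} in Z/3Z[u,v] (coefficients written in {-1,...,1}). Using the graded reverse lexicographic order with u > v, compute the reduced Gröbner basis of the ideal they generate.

G = {v^2 + v, u - v}

f_1 = uv + u, LT = uv.
f_2 = -uv - v, LT = uv.

S(f_1,f_2): lcm = uv. S = u - v.
  leading term u: no divisor's leading term divides it; move u to the remainder.
  leading term v: no divisor's leading term divides it; move -v to the remainder.
  remainder u - v ≠ 0; add g_3 = u - v to the basis.

S(f_1,g_3): lcm = uv. S = v^2 + u.
  leading term v^2: no divisor's leading term divides it; move v^2 to the remainder.
  leading term u: subtract (1)·g_3 from u → v
  leading term v: no divisor's leading term divides it; move v to the remainder.
  remainder v^2 + v ≠ 0; add g_4 = v^2 + v to the basis.

The other S-polynomials (S(f_2,g_3), S(f_1,g_4), S(f_2,g_4), S(g_3,g_4)) all reduce to 0 modulo the current basis, so we have a Gröbner basis.
Inter-reduce: drop elements whose leading term is divisible by another's, tail-reduce, and make monic.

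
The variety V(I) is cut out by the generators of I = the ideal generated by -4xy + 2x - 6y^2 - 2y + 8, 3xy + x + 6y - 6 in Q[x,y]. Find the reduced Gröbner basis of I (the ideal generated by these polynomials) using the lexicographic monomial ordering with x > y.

f_1 = -4xy + 2x - 6y^2 - 2y + 8, LT = xy.
f_2 = 3xy + x + 6y - 6, LT = xy.

S(f_1,f_2): lcm = xy. S = -5/6x + 3/2y^2 - 3/2y.
  leading term x: no divisor's leading term divides it; move -5/6x to the remainder.
  leading term y^2: no divisor's leading term divides it; move 3/2y^2 to the remainder.
  leading term y: no divisor's leading term divides it; move -3/2y to the remainder.
  remainder -5/6x + 3/2y^2 - 3/2y ≠ 0; add g_3 = -5/6x + 3/2y^2 - 3/2y to the basis.

S(f_1,g_3): lcm = xy. S = -1/2x + 9/5y^3 - 3/10y^2 + 1/2y - 2.
  leading term x: subtract (3/5)·g_3 from -1/2x + 9/5y^3 - 3/10y^2 + 1/2y - 2 → 9/5y^3 - 6/5y^2 + 7/5y - 2
  leading term y^3: no divisor's leading term divides it; move 9/5y^3 to the remainder.
  leading term y^2: no divisor's leading term divides it; move -6/5y^2 to the remainder.
  leading term y: no divisor's leading term divides it; move 7/5y to the remainder.
  leading term 1: no divisor's leading term divides it; move -2 to the remainder.
  remainder 9/5y^3 - 6/5y^2 + 7/5y - 2 ≠ 0; add g_4 = 9/5y^3 - 6/5y^2 + 7/5y - 2 to the basis.

S(f_2,g_3): lcm = xy. S = 1/3x + 9/5y^3 - 9/5y^2 + 2y - 2.
  leading term x: subtract (-2/5)·g_3 from 1/3x + 9/5y^3 - 9/5y^2 + 2y - 2 → 9/5y^3 - 6/5y^2 + 7/5y - 2
  leading term y^3: subtract (1)·g_4 from 9/5y^3 - 6/5y^2 + 7/5y - 2 → 0
  remainder 0.

S(f_1,g_4): lcm = xy^3. S = 1/6xy^2 - 7/9xy + 10/9x + 3/2y^4 + 1/2y^3 - 2y^2.
  leading term xy^2: subtract (-1/24y)·f_1 from 1/6xy^2 - 7/9xy + 10/9x + 3/2y^4 + 1/2y^3 - 2y^2 → -25/36xy + 10/9x + 3/2y^4 + 1/4y^3 - 25/12y^2 + 1/3y
  leading term xy: subtract (25/144)·f_1 from -25/36xy + 10/9x + 3/2y^4 + 1/4y^3 - 25/12y^2 + 1/3y → 55/72x + 3/2y^4 + 1/4y^3 - 25/24y^2 + 49/72y - 25/18
  leading term x: subtract (-11/12)·g_3 from 55/72x + 3/2y^4 + 1/4y^3 - 25/24y^2 + 49/72y - 25/18 → 3/2y^4 + 1/4y^3 + 1/3y^2 - 25/36y - 25/18
  leading term y^4: subtract (5/6y)·g_4 from 3/2y^4 + 1/4y^3 + 1/3y^2 - 25/36y - 25/18 → 5/4y^3 - 5/6y^2 + 35/36y - 25/18
  leading term y^3: subtract (25/36)·g_4 from 5/4y^3 - 5/6y^2 + 35/36y - 25/18 → 0
  remainder 0.

S(f_2,g_4): lcm = xy^3. S = xy^2 - 7/9xy + 10/9x + 2y^3 - 2y^2.
  leading term xy^2: subtract (-1/4y)·f_1 from xy^2 - 7/9xy + 10/9x + 2y^3 - 2y^2 → -5/18xy + 10/9x + 1/2y^3 - 5/2y^2 + 2y
  leading term xy: subtract (5/72)·f_1 from -5/18xy + 10/9x + 1/2y^3 - 5/2y^2 + 2y → 35/36x + 1/2y^3 - 25/12y^2 + 77/36y - 5/9
  leading term x: subtract (-7/6)·g_3 from 35/36x + 1/2y^3 - 25/12y^2 + 77/36y - 5/9 → 1/2y^3 - 1/3y^2 + 7/18y - 5/9
  leading term y^3: subtract (5/18)·g_4 from 1/2y^3 - 1/3y^2 + 7/18y - 5/9 → 0
  remainder 0.

S(g_3,g_4): leading monomials are coprime, so the S-polynomial reduces to 0 (Buchberger's first criterion).
Every S-polynomial of the final basis reduces to 0, so we have a Gröbner basis.
Inter-reduce: drop elements whose leading term is divisible by another's, tail-reduce, and make monic.

G = {x - 9/5y^2 + 9/5y, y^3 - 2/3y^2 + 7/9y - 10/9}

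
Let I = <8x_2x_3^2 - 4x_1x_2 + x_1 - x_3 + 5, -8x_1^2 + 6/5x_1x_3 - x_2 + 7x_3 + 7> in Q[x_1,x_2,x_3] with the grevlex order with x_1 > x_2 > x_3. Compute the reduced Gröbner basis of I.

f_1 = 8x_2x_3^2 - 4x_1x_2 + x_1 - x_3 + 5, LT = x_2x_3^2.
f_2 = -8x_1^2 + 6/5x_1x_3 - x_2 + 7x_3 + 7, LT = x_1^2.

The S-polynomials (S(f_1,f_2)) all reduce to 0 modulo the current basis, so we have a Gröbner basis.

G = {x_2x_3^2 - 1/2x_1x_2 + 1/8x_1 - 1/8x_3 + 5/8, x_1^2 - 3/20x_1x_3 + 1/8x_2 - 7/8x_3 - 7/8}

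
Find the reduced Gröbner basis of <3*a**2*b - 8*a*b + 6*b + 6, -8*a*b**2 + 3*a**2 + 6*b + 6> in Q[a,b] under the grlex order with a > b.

f_1 = 3*a**2*b - 8*a*b + 6*b + 6, LT = a**2*b.
f_2 = -8*a*b**2 + 3*a**2 + 6*b + 6, LT = a*b**2.

S(f_1,f_2): lcm = a**2*b**2. S = 3/8*a**3 - 8/3*a*b**2 + 3/4*a*b + 2*b**2 + 3/4*a + 2*b.
  leading term a**3: no divisor's leading term divides it; move 3/8*a**3 to the remainder.
  leading term a*b**2: subtract (1/3)·f_2 from -8/3*a*b**2 + 3/4*a*b + 2*b**2 + 3/4*a + 2*b → -a**2 + 3/4*a*b + 2*b**2 + 3/4*a - 2
  leading term a**2: no divisor's leading term divides it; move -a**2 to the remainder.
  leading term a*b: no divisor's leading term divides it; move 3/4*a*b to the remainder.
  leading term b**2: no divisor's leading term divides it; move 2*b**2 to the remainder.
  leading term a: no divisor's leading term divides it; move 3/4*a to the remainder.
  leading term 1: no divisor's leading term divides it; move -2 to the remainder.
  remainder 3/8*a**3 - a**2 + 3/4*a*b + 2*b**2 + 3/4*a - 2 ≠ 0; add g_3 = 3/8*a**3 - a**2 + 3/4*a*b + 2*b**2 + 3/4*a - 2 to the basis.

S(f_1,g_3): lcm = a**3*b. S = -2*a*b**2 - 16/3*b**3 + 2*a + 16/3*b.
  leading term a*b**2: subtract (1/4)·f_2 from -2*a*b**2 - 16/3*b**3 + 2*a + 16/3*b → -16/3*b**3 - 3/4*a**2 + 2*a + 23/6*b - 3/2
  leading term b**3: no divisor's leading term divides it; move -16/3*b**3 to the remainder.
  leading term a**2: no divisor's leading term divides it; move -3/4*a**2 to the remainder.
  leading term a: no divisor's leading term divides it; move 2*a to the remainder.
  leading term b: no divisor's leading term divides it; move 23/6*b to the remainder.
  leading term 1: no divisor's leading term divides it; move -3/2 to the remainder.
  remainder -16/3*b**3 - 3/4*a**2 + 2*a + 23/6*b - 3/2 ≠ 0; add g_4 = -16/3*b**3 - 3/4*a**2 + 2*a + 23/6*b - 3/2 to the basis.

The other S-polynomials (S(f_2,g_3), S(f_1,g_4), S(f_2,g_4), S(g_3,g_4)) all reduce to 0 modulo the current basis, so we have a Gröbner basis.

G = {a**3 - 8/3*a**2 + 2*a*b + 16/3*b**2 + 2*a - 16/3, a**2*b - 8/3*a*b + 2*b + 2, a*b**2 - 3/8*a**2 - 3/4*b - 3/4, b**3 + 9/64*a**2 - 3/8*a - 23/32*b + 9/32}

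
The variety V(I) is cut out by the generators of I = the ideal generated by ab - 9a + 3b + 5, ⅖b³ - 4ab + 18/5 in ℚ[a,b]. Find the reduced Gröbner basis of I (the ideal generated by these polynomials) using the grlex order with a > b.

f_1 = ab - 9a + 3b + 5, LT = ab.
f_2 = ⅖b³ - 4ab + 18/5, LT = b³.

S(f_1,f_2): lcm = ab³. S = 10a²b - 9ab² + 3b³ + 5b² - 9a.
  leading term a²b: subtract (10a)·f_1 from 10a²b - 9ab² + 3b³ + 5b² - 9a → -9ab² + 3b³ + 90a² - 30ab + 5b² - 59a
  leading term ab²: subtract (-9b)·f_1 from -9ab² + 3b³ + 90a² - 30ab + 5b² - 59a → 3b³ + 90a² - 111ab + 32b² - 59a + 45b
  leading term b³: subtract (15/2)·f_2 from 3b³ + 90a² - 111ab + 32b² - 59a + 45b → 90a² - 81ab + 32b² - 59a + 45b - 27
  leading term a²: no divisor's leading term divides it; move 90a² to the remainder.
  leading term ab: subtract (-81)·f_1 from -81ab + 32b² - 59a + 45b - 27 → 32b² - 788a + 288b + 378
  leading term b²: no divisor's leading term divides it; move 32b² to the remainder.
  leading term a: no divisor's leading term divides it; move -788a to the remainder.
  leading term b: no divisor's leading term divides it; move 288b to the remainder.
  leading term 1: no divisor's leading term divides it; move 378 to the remainder.
  remainder 90a² + 32b² - 788a + 288b + 378 ≠ 0; add g_3 = 90a² + 32b² - 788a + 288b + 378 to the basis.

The other S-polynomials (S(f_1,g_3), S(f_2,g_3)) all reduce to 0 modulo the current basis, so we have a Gröbner basis.

G = {b³ - 90a + 30b + 59, a² + 16/45b² - 394/45a + 16/5b + 21/5, ab - 9a + 3b + 5}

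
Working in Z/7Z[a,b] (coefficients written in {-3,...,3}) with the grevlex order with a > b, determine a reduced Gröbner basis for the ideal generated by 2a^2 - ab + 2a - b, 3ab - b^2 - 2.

f_1 = 2a^2 - ab + 2a - b, LT = a^2.
f_2 = 3ab - b^2 - 2, LT = ab.

S(f_1,f_2): lcm = a^2b. S = ab^2 + ab + 3b^2 + 3a.
  leading term ab^2: subtract (-2b)·f_2 from ab^2 + ab + 3b^2 + 3a → -2b^3 + ab + 3b^2 + 3a + 3b
  leading term b^3: no divisor's leading term divides it; move -2b^3 to the remainder.
  leading term ab: subtract (-2)·f_2 from ab + 3b^2 + 3a + 3b → b^2 + 3a + 3b + 3
  leading term b^2: no divisor's leading term divides it; move b^2 to the remainder.
  leading term a: no divisor's leading term divides it; move 3a to the remainder.
  leading term b: no divisor's leading term divides it; move 3b to the remainder.
  leading term 1: no divisor's leading term divides it; move 3 to the remainder.
  remainder -2b^3 + b^2 + 3a + 3b + 3 ≠ 0; add g_3 = -2b^3 + b^2 + 3a + 3b + 3 to the basis.

S(f_1,g_3): leading monomials are coprime, so the S-polynomial reduces to 0 (Buchberger's first criterion).
S(f_2,g_3): lcm = ab^3. S = 2b^4 - 3ab^2 - 2a^2 - 2ab - 3b^2 - 2a.
  leading term b^4: subtract (-b)·g_3 from 2b^4 - 3ab^2 - 2a^2 - 2ab - 3b^2 - 2a → -3ab^2 + b^3 - 2a^2 + ab - 2a + 3b
  leading term ab^2: subtract (-b)·f_2 from -3ab^2 + b^3 - 2a^2 + ab - 2a + 3b → -2a^2 + ab - 2a + b
  leading term a^2: subtract (-1)·f_1 from -2a^2 + ab - 2a + b → 0
  remainder 0.

Every S-polynomial of the final basis reduces to 0, so we have a Gröbner basis.

G = {b^3 + 3b^2 + 2a + 2b + 2, a^2 + b^2 + a + 3b + 2, ab + 2b^2 - 3}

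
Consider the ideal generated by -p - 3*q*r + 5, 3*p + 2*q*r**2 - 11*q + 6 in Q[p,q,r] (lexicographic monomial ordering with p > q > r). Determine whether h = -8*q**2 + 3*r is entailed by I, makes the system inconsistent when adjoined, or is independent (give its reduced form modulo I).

-8*q**2 + 3*r is independent of I; its normal form modulo I is -8*q**2 + 3*r.

First compute the reduced Gröbner basis of I by Buchberger's algorithm.
f_1 = -p - 3*q*r + 5, LT = p.
f_2 = 3*p + 2*q*r**2 - 11*q + 6, LT = p.

S(f_1,f_2): lcm = p. S = -2/3*q*r**2 + 3*q*r + 11/3*q - 7.
  leading term q*r**2: no divisor's leading term divides it; move -2/3*q*r**2 to the remainder.
  leading term q*r: no divisor's leading term divides it; move 3*q*r to the remainder.
  leading term q: no divisor's leading term divides it; move 11/3*q to the remainder.
  leading term 1: no divisor's leading term divides it; move -7 to the remainder.
  remainder -2/3*q*r**2 + 3*q*r + 11/3*q - 7 ≠ 0; add k_3 = -2/3*q*r**2 + 3*q*r + 11/3*q - 7 to the basis.

The other S-polynomials (S(f_1,k_3), S(f_2,k_3)) all reduce to 0 modulo the current basis, so we have a Gröbner basis.
Inter-reduce: drop elements whose leading term is divisible by another's, tail-reduce, and make monic.
Reduced Gröbner basis: {p + 3*q*r - 5, q*r**2 - 9/2*q*r - 11/2*q + 21/2}.
Label its elements g_1 = p + 3*q*r - 5, g_2 = q*r**2 - 9/2*q*r - 11/2*q + 21/2.

Reduce h = -8*q**2 + 3*r modulo G:
  leading term q**2: no divisor's leading term divides it; move -8*q**2 to the remainder.
  leading term r: no divisor's leading term divides it; move 3*r to the remainder.
  normal form = -8*q**2 + 3*r.
The normal form is nonzero, so h ∉ I. Since h minus its normal form lies in I, I + (h) = I + (n) where n = -8*q**2 + 3*r; decide whether this ideal is the whole ring.
Run Buchberger on G together with n (pairs among the g_i already reduce to 0 since G is a Gröbner basis):
g_1 = p + 3*q*r - 5, LT = p.
g_2 = q*r**2 - 9/2*q*r - 11/2*q + 21/2, LT = q*r**2.
n = -8*q**2 + 3*r, LT = q**2.

S(g_2,n): lcm = q**2*r**2. S = -9/2*q**2*r - 11/2*q**2 + 21/2*q + 3/8*r**3.
  leading term q**2*r: subtract (9/16*r)·n from -9/2*q**2*r - 11/2*q**2 + 21/2*q + 3/8*r**3 → -11/2*q**2 + 21/2*q + 3/8*r**3 - 27/16*r**2
  leading term q**2: subtract (11/16)·n from -11/2*q**2 + 21/2*q + 3/8*r**3 - 27/16*r**2 → 21/2*q + 3/8*r**3 - 27/16*r**2 - 33/16*r
  leading term q: no divisor's leading term divides it; move 21/2*q to the remainder.
  leading term r**3: no divisor's leading term divides it; move 3/8*r**3 to the remainder.
  leading term r**2: no divisor's leading term divides it; move -27/16*r**2 to the remainder.
  leading term r: no divisor's leading term divides it; move -33/16*r to the remainder.
  remainder 21/2*q + 3/8*r**3 - 27/16*r**2 - 33/16*r ≠ 0; add m_4 = 21/2*q + 3/8*r**3 - 27/16*r**2 - 33/16*r to the basis.

S(g_2,m_4): lcm = q*r**2. S = -9/2*q*r - 11/2*q - 1/28*r**5 + 9/56*r**4 + 11/56*r**3 + 21/2.
  leading term q*r: subtract (-3/7*r)·m_4 from -9/2*q*r - 11/2*q - 1/28*r**5 + 9/56*r**4 + 11/56*r**3 + 21/2 → -11/2*q - 1/28*r**5 + 9/28*r**4 - 59/112*r**3 - 99/112*r**2 + 21/2
  leading term q: subtract (-11/21)·m_4 from -11/2*q - 1/28*r**5 + 9/28*r**4 - 59/112*r**3 - 99/112*r**2 + 21/2 → -1/28*r**5 + 9/28*r**4 - 37/112*r**3 - 99/56*r**2 - 121/112*r + 21/2
  leading term r**5: no divisor's leading term divides it; move -1/28*r**5 to the remainder.
  leading term r**4: no divisor's leading term divides it; move 9/28*r**4 to the remainder.
  leading term r**3: no divisor's leading term divides it; move -37/112*r**3 to the remainder.
  leading term r**2: no divisor's leading term divides it; move -99/56*r**2 to the remainder.
  leading term r: no divisor's leading term divides it; move -121/112*r to the remainder.
  leading term 1: no divisor's leading term divides it; move 21/2 to the remainder.
  remainder -1/28*r**5 + 9/28*r**4 - 37/112*r**3 - 99/56*r**2 - 121/112*r + 21/2 ≠ 0; add m_5 = -1/28*r**5 + 9/28*r**4 - 37/112*r**3 - 99/56*r**2 - 121/112*r + 21/2 to the basis.

The other S-polynomials (S(g_1,g_2), S(g_1,n), S(g_1,m_4), S(n,m_4), S(g_1,m_5), S(g_2,m_5), S(n,m_5), S(m_4,m_5)) all reduce to 0 modulo the current basis, so we have a Gröbner basis.
Inter-reduce: drop elements whose leading term is divisible by another's, tail-reduce, and make monic.
Reduced Gröbner basis: {p - 3/28*r**4 + 27/56*r**3 + 33/56*r**2 - 5, q + 1/28*r**3 - 9/56*r**2 - 11/56*r, r**5 - 9*r**4 + 37/4*r**3 + 99/2*r**2 + 121/4*r - 294}.
The reduced Gröbner basis of I + (h) is {p - 3/28*r**4 + 27/56*r**3 + 33/56*r**2 - 5, q + 1/28*r**3 - 9/56*r**2 - 11/56*r, r**5 - 9*r**4 + 37/4*r**3 + 99/2*r**2 + 121/4*r - 294} ≠ {1}, a proper ideal, so the enlarged system stays consistent: h is independent of I, with normal form -8*q**2 + 3*r.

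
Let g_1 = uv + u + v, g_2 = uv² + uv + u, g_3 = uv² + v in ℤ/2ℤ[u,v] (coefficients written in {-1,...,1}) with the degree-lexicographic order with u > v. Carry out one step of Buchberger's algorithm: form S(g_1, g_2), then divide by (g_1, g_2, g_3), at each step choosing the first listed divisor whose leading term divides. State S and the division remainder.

S(g_1, g_2) = v² + u; remainder on division = v² + u.

lcm(LM(g_1), LM(g_2)) = uv².
S = (lcm/LT(g_1))·g_1 − (lcm/LT(g_2))·g_2 = v² + u.
Reduce S modulo (g_1, g_2, g_3) in that order:
  leading term v²: no divisor's leading term divides it; move v² to the remainder.
  leading term u: no divisor's leading term divides it; move u to the remainder.
The remainder v² + u is nonzero, so it would be added as the next basis element.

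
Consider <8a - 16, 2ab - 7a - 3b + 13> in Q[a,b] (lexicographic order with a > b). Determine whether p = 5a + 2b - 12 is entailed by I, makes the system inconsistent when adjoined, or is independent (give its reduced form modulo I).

5a + 2b - 12 lies in I (it reduces to 0).

First compute the reduced Gröbner basis of I by Buchberger's algorithm.
f_1 = 8a - 16, LT = a.
f_2 = 2ab - 7a - 3b + 13, LT = ab.

S(f_1,f_2): lcm = ab. S = 7/2a - 1/2b - 13/2.
  leading term a: subtract (7/16)·f_1 from 7/2a - 1/2b - 13/2 → -1/2b + 1/2
  leading term b: no divisor's leading term divides it; move -1/2b to the remainder.
  leading term 1: no divisor's leading term divides it; move 1/2 to the remainder.
  remainder -1/2b + 1/2 ≠ 0; add h_3 = -1/2b + 1/2 to the basis.

The other S-polynomials (S(f_1,h_3), S(f_2,h_3)) all reduce to 0 modulo the current basis, so we have a Gröbner basis.
Inter-reduce: drop elements whose leading term is divisible by another's, tail-reduce, and make monic.
Reduced Gröbner basis: {a - 2, b - 1}.
Label its elements g_1 = a - 2, g_2 = b - 1.

Reduce p = 5a + 2b - 12 modulo G:
  leading term a: subtract (5)·g_1 from 5a + 2b - 12 → 2b - 2
  leading term b: subtract (2)·g_2 from 2b - 2 → 0
  normal form = 0.
Since the normal form is 0, p ∈ I.

Ideal membership is decidable via reduction modulo a Gröbner basis.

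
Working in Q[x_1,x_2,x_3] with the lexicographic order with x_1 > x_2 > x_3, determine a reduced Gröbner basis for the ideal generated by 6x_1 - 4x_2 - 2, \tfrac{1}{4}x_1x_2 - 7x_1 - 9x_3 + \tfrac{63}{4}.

G = {x_1 - \tfrac{2}{3}x_2 - \tfrac{1}{3}, x_2^{2} - \tfrac{55}{2}x_2 - 54x_3 + \tfrac{161}{2}}

f_1 = 6x_1 - 4x_2 - 2, LT = x_1.
f_2 = \tfrac{1}{4}x_1x_2 - 7x_1 - 9x_3 + \tfrac{63}{4}, LT = x_1x_2.

S(f_1,f_2): lcm = x_1x_2. S = 28x_1 - \tfrac{2}{3}x_2^{2} - \tfrac{1}{3}x_2 + 36x_3 - 63.
  leading term x_1: subtract (\tfrac{14}{3})·f_1 from 28x_1 - \tfrac{2}{3}x_2^{2} - \tfrac{1}{3}x_2 + 36x_3 - 63 → -\tfrac{2}{3}x_2^{2} + \tfrac{55}{3}x_2 + 36x_3 - \tfrac{161}{3}
  leading term x_2^{2}: no divisor's leading term divides it; move -\tfrac{2}{3}x_2^{2} to the remainder.
  leading term x_2: no divisor's leading term divides it; move \tfrac{55}{3}x_2 to the remainder.
  leading term x_3: no divisor's leading term divides it; move 36x_3 to the remainder.
  leading term 1: no divisor's leading term divides it; move -\tfrac{161}{3} to the remainder.
  remainder -\tfrac{2}{3}x_2^{2} + \tfrac{55}{3}x_2 + 36x_3 - \tfrac{161}{3} ≠ 0; add g_3 = -\tfrac{2}{3}x_2^{2} + \tfrac{55}{3}x_2 + 36x_3 - \tfrac{161}{3} to the basis.

The other S-polynomials (S(f_1,g_3), S(f_2,g_3)) all reduce to 0 modulo the current basis, so we have a Gröbner basis.
Inter-reduce: drop elements whose leading term is divisible by another's, tail-reduce, and make monic.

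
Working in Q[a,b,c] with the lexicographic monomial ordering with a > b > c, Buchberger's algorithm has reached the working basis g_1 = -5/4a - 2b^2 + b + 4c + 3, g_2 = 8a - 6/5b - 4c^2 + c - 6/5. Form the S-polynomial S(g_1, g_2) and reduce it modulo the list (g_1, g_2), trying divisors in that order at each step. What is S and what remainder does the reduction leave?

S(g_1, g_2) = 8/5b^2 - 13/20b + 1/2c^2 - 133/40c - 9/4; remainder on division = 8/5b^2 - 13/20b + 1/2c^2 - 133/40c - 9/4.

lcm(LM(g_1), LM(g_2)) = a.
S = (lcm/LT(g_1))·g_1 − (lcm/LT(g_2))·g_2 = 8/5b^2 - 13/20b + 1/2c^2 - 133/40c - 9/4.
Reduce S modulo (g_1, g_2) in that order:
  leading term b^2: no divisor's leading term divides it; move 8/5b^2 to the remainder.
  leading term b: no divisor's leading term divides it; move -13/20b to the remainder.
  leading term c^2: no divisor's leading term divides it; move 1/2c^2 to the remainder.
  leading term c: no divisor's leading term divides it; move -133/40c to the remainder.
  leading term 1: no divisor's leading term divides it; move -9/4 to the remainder.
The remainder 8/5b^2 - 13/20b + 1/2c^2 - 133/40c - 9/4 is nonzero, so it would be added as the next basis element.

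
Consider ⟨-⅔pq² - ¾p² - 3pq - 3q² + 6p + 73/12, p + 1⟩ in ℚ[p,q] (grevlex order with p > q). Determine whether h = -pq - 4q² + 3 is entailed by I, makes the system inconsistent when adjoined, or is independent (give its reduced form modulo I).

First compute the reduced Gröbner basis of I by Buchberger's algorithm.
f_1 = -⅔pq² - ¾p² - 3pq - 3q² + 6p + 73/12, LT = pq².
f_2 = p + 1, LT = p.

S(f_1,f_2): lcm = pq². S = 9/8p² + 9/2pq + 7/2q² - 9p - 73/8.
  reduce S modulo (f_1, f_2):
  remainder 7/2q² - 9/2q + 1 ≠ 0; add k_3 = 7/2q² - 9/2q + 1 to the basis.

The other S-polynomials (S(f_1,k_3), S(f_2,k_3)) all reduce to 0 modulo the current basis, so we have a Gröbner basis.
Inter-reduce: drop elements whose leading term is divisible by another's, tail-reduce, and make monic.
Reduced Gröbner basis: {q² - 9/7q + 2/7, p + 1}.
Label its elements g_1 = q² - 9/7q + 2/7, g_2 = p + 1.

Reduce h = -pq - 4q² + 3 modulo G:
  leading term pq: subtract (-q)·g_2 from -pq - 4q² + 3 → -4q² + q + 3
  leading term q²: subtract (-4)·g_1 from -4q² + q + 3 → -29/7q + 29/7
  leading term q: no divisor's leading term divides it; move -29/7q to the remainder.
  leading term 1: no divisor's leading term divides it; move 29/7 to the remainder.
  normal form = -29/7q + 29/7.
The normal form is nonzero, so h ∉ I. Since h minus its normal form lies in I, I + (h) = I + (r) where r = -29/7q + 29/7; decide whether this ideal is the whole ring.
Run Buchberger on G together with r (pairs among the g_i already reduce to 0 since G is a Gröbner basis):
g_1 = q² - 9/7q + 2/7, LT = q².
g_2 = p + 1, LT = p.
r = -29/7q + 29/7, LT = q.

The S-polynomials (S(g_1,g_2), S(g_1,r), S(g_2,r)) all reduce to 0 modulo the current basis, so we have a Gröbner basis.
Inter-reduce: drop elements whose leading term is divisible by another's, tail-reduce, and make monic.
Reduced Gröbner basis: {p + 1, q - 1}.
The reduced Gröbner basis of I + (h) is {p + 1, q - 1} ≠ {1}, a proper ideal, so the enlarged system stays consistent: h is independent of I, with normal form -29/7q + 29/7.

-pq - 4q² + 3 is independent of I; its normal form modulo I is -29/7q + 29/7.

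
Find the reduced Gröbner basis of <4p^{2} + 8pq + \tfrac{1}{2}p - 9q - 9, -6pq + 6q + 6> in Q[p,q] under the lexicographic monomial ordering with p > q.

G = {p - \tfrac{1}{4}q^{2} + \tfrac{7}{8}q + \tfrac{9}{8}, q^{3} - \tfrac{7}{2}q^{2} - \tfrac{17}{2}q - 4}

f_1 = 4p^{2} + 8pq + \tfrac{1}{2}p - 9q - 9, LT = p^{2}.
f_2 = -6pq + 6q + 6, LT = pq.

S(f_1,f_2): lcm = p^{2}q. S = 2pq^{2} + \tfrac{9}{8}pq + p - \tfrac{9}{4}q^{2} - \tfrac{9}{4}q.
  reduce S modulo (f_1, f_2):
  remainder p - \tfrac{1}{4}q^{2} + \tfrac{7}{8}q + \tfrac{9}{8} ≠ 0; add g_3 = p - \tfrac{1}{4}q^{2} + \tfrac{7}{8}q + \tfrac{9}{8} to the basis.

S(f_2,g_3): lcm = pq. S = \tfrac{1}{4}q^{3} - \tfrac{7}{8}q^{2} - \tfrac{17}{8}q - 1.
  reduce S modulo (f_1, f_2, g_3):
  remainder \tfrac{1}{4}q^{3} - \tfrac{7}{8}q^{2} - \tfrac{17}{8}q - 1 ≠ 0; add g_4 = \tfrac{1}{4}q^{3} - \tfrac{7}{8}q^{2} - \tfrac{17}{8}q - 1 to the basis.

The other S-polynomials (S(f_1,g_3), S(f_1,g_4), S(f_2,g_4), S(g_3,g_4)) all reduce to 0 modulo the current basis, so we have a Gröbner basis.
Inter-reduce: drop elements whose leading term is divisible by another's, tail-reduce, and make monic.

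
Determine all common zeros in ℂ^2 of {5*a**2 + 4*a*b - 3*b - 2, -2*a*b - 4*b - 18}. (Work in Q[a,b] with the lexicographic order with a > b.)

{(1, -3), (-3/2 + sqrt(685)/10, 15/22 - 3*sqrt(685)/22), (-sqrt(685)/10 - 3/2, 15/22 + 3*sqrt(685)/22)}

Compute a lex Gröbner basis by Buchberger's algorithm.
f_1 = 5*a**2 + 4*a*b - 3*b - 2, LT = a**2.
f_2 = -2*a*b - 4*b - 18, LT = a*b.

S(f_1,f_2): lcm = a**2*b. S = 4/5*a*b**2 - 2*a*b - 9*a - 3/5*b**2 - 2/5*b.
  reduce S modulo (f_1, f_2):
  remainder -9*a - 11/5*b**2 - 18/5*b + 18 ≠ 0; add h_3 = -9*a - 11/5*b**2 - 18/5*b + 18 to the basis.

S(f_2,h_3): lcm = a*b. S = -11/45*b**3 - 2/5*b**2 + 4*b + 9.
  reduce S modulo (f_1, f_2, h_3):
  remainder -11/45*b**3 - 2/5*b**2 + 4*b + 9 ≠ 0; add h_4 = -11/45*b**3 - 2/5*b**2 + 4*b + 9 to the basis.

The other S-polynomials (S(f_1,h_3), S(f_1,h_4), S(f_2,h_4), S(h_3,h_4)) all reduce to 0 modulo the current basis, so we have a Gröbner basis.
Inter-reduce: drop elements whose leading term is divisible by another's, tail-reduce, and make monic.
Reduced Gröbner basis: {a + 11/45*b**2 + 2/5*b - 2, b**3 + 18/11*b**2 - 180/11*b - 405/11}.

Elimination: the polynomial b**3 + 18/11*b**2 - 180/11*b - 405/11 lies in the elimination ideal for b, so b ∈ {-3, 15/22 - 3*sqrt(685)/22, 15/22 + 3*sqrt(685)/22}. For each such b, the remaining basis elements (now univariate) give the rest of the solution.
  b = -3: the earlier basis element becomes a - 1 = 0, giving a = 1 — point (1, -3).
  b = 15/22 - 3*sqrt(685)/22: the earlier basis element becomes a - sqrt(685)/10 + 3/2 = 0, giving a = -3/2 + sqrt(685)/10 — point (-3/2 + sqrt(685)/10, 15/22 - 3*sqrt(685)/22).
  b = 15/22 + 3*sqrt(685)/22: the earlier basis element becomes a + 3/2 + sqrt(685)/10 = 0, giving a = -sqrt(685)/10 - 3/2 — point (-sqrt(685)/10 - 3/2, 15/22 + 3*sqrt(685)/22).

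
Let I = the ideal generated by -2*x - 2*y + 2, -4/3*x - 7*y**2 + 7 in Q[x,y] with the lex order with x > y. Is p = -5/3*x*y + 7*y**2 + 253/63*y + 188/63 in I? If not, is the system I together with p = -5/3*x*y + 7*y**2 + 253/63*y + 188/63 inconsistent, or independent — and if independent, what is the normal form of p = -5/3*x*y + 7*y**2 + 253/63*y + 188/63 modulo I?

Adjoining -5/3*x*y + 7*y**2 + 253/63*y + 188/63 makes the ideal the whole ring: the system is inconsistent.

First compute the reduced Gröbner basis of I by Buchberger's algorithm.
f_1 = -2*x - 2*y + 2, LT = x.
f_2 = -4/3*x - 7*y**2 + 7, LT = x.

S(f_1,f_2): lcm = x. S = -21/4*y**2 + y + 17/4.
  leading term y**2: no divisor's leading term divides it; move -21/4*y**2 to the remainder.
  leading term y: no divisor's leading term divides it; move y to the remainder.
  leading term 1: no divisor's leading term divides it; move 17/4 to the remainder.
  remainder -21/4*y**2 + y + 17/4 ≠ 0; add h_3 = -21/4*y**2 + y + 17/4 to the basis.

The other S-polynomials (S(f_1,h_3), S(f_2,h_3)) all reduce to 0 modulo the current basis, so we have a Gröbner basis.
Inter-reduce: drop elements whose leading term is divisible by another's, tail-reduce, and make monic.
Reduced Gröbner basis: {x + y - 1, y**2 - 4/21*y - 17/21}.
Label its elements g_1 = x + y - 1, g_2 = y**2 - 4/21*y - 17/21.

Reduce p = -5/3*x*y + 7*y**2 + 253/63*y + 188/63 modulo G:
  leading term x*y: subtract (-5/3*y)·g_1 from -5/3*x*y + 7*y**2 + 253/63*y + 188/63 → 26/3*y**2 + 148/63*y + 188/63
  leading term y**2: subtract (26/3)·g_2 from 26/3*y**2 + 148/63*y + 188/63 → 4*y + 10
  leading term y: no divisor's leading term divides it; move 4*y to the remainder.
  leading term 1: no divisor's leading term divides it; move 10 to the remainder.
  normal form = 4*y + 10.
The normal form is nonzero, so p ∉ I. Since p minus its normal form lies in I, I + (p) = I + (r) where r = 4*y + 10; decide whether this ideal is the whole ring.
Run Buchberger on G together with r (pairs among the g_i already reduce to 0 since G is a Gröbner basis):
g_1 = x + y - 1, LT = x.
g_2 = y**2 - 4/21*y - 17/21, LT = y**2.
r = 4*y + 10, LT = y.

S(g_2,r): lcm = y**2. S = -113/42*y - 17/21.
  leading term y: subtract (-113/168)·r from -113/42*y - 17/21 → 71/12
  leading term 1: no divisor's leading term divides it; move 71/12 to the remainder.
  remainder 71/12 ≠ 0; add m_4 = 71/12 to the basis.

The other S-polynomials (S(g_1,g_2), S(g_1,r), S(g_1,m_4), S(g_2,m_4), S(r,m_4)) all reduce to 0 modulo the current basis, so we have a Gröbner basis.
Inter-reduce: drop elements whose leading term is divisible by another's, tail-reduce, and make monic.
Reduced Gröbner basis: {1}.
The reduced Gröbner basis of I + (p) is {1}: the ideal is the whole ring, so the enlarged system has no common solution — adjoining p is inconsistent.

The remainder on division by a Gröbner basis is unique — it is the normal form.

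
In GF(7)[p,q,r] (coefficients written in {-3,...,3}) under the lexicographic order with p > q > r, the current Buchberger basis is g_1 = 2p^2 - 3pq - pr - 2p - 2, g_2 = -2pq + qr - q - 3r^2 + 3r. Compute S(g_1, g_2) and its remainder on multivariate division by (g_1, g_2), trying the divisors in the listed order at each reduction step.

S(g_1, g_2) = 2pq^2 + 2pq + 2pr^2 - 2pr - q; remainder on division = 2pr^2 - 2pr + q^2r - q^2 - 3qr^2 - 3qr - 2q - 3r^2 + 3r.

lcm(LM(g_1), LM(g_2)) = p^2q.
S = (lcm/LT(g_1))·g_1 − (lcm/LT(g_2))·g_2 = 2pq^2 + 2pq + 2pr^2 - 2pr - q.
Reduce S modulo (g_1, g_2) in that order:
  leading term pq^2: subtract (-q)·g_2 from 2pq^2 + 2pq + 2pr^2 - 2pr - q → 2pq + 2pr^2 - 2pr + q^2r - q^2 - 3qr^2 + 3qr - q
  leading term pq: subtract (-1)·g_2 from 2pq + 2pr^2 - 2pr + q^2r - q^2 - 3qr^2 + 3qr - q → 2pr^2 - 2pr + q^2r - q^2 - 3qr^2 - 3qr - 2q - 3r^2 + 3r
  leading term pr^2: no divisor's leading term divides it; move 2pr^2 to the remainder.
  leading term pr: no divisor's leading term divides it; move -2pr to the remainder.
  leading term q^2r: no divisor's leading term divides it; move q^2r to the remainder.
  leading term q^2: no divisor's leading term divides it; move -q^2 to the remainder.
  leading term qr^2: no divisor's leading term divides it; move -3qr^2 to the remainder.
  leading term qr: no divisor's leading term divides it; move -3qr to the remainder.
  leading term q: no divisor's leading term divides it; move -2q to the remainder.
  leading term r^2: no divisor's leading term divides it; move -3r^2 to the remainder.
  leading term r: no divisor's leading term divides it; move 3r to the remainder.
The remainder 2pr^2 - 2pr + q^2r - q^2 - 3qr^2 - 3qr - 2q - 3r^2 + 3r is nonzero, so it would be added as the next basis element.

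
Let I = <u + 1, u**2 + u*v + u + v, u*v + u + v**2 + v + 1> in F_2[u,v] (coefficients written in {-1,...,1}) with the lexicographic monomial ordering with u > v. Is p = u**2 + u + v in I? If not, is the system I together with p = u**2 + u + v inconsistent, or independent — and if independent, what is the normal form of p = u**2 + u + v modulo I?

First compute the reduced Gröbner basis of I by Buchberger's algorithm.
f_1 = u + 1, LT = u.
f_2 = u**2 + u*v + u + v, LT = u**2.
f_3 = u*v + u + v**2 + v + 1, LT = u*v.

S(f_1,f_3): lcm = u*v. S = u + v**2 + 1.
  reduce S modulo (f_1, f_2, f_3):
  remainder v**2 ≠ 0; add h_4 = v**2 to the basis.

The other S-polynomials (S(f_1,f_2), S(f_2,f_3), S(f_1,h_4), S(f_2,h_4), S(f_3,h_4)) all reduce to 0 modulo the current basis, so we have a Gröbner basis.
Inter-reduce: drop elements whose leading term is divisible by another's, tail-reduce, and make monic.
Reduced Gröbner basis: {u + 1, v**2}.
Label its elements g_1 = u + 1, g_2 = v**2.

Reduce p = u**2 + u + v modulo G:
  leading term u**2: subtract (u)·g_1 from u**2 + u + v → v
  leading term v: no divisor's leading term divides it; move v to the remainder.
  normal form = v.
The normal form is nonzero, so p ∉ I. Since p minus its normal form lies in I, I + (p) = I + (r) where r = v; decide whether this ideal is the whole ring.
Run Buchberger on G together with r (pairs among the g_i already reduce to 0 since G is a Gröbner basis):
g_1 = u + 1, LT = u.
g_2 = v**2, LT = v**2.
r = v, LT = v.

The S-polynomials (S(g_1,g_2), S(g_1,r), S(g_2,r)) all reduce to 0 modulo the current basis, so we have a Gröbner basis.
Inter-reduce: drop elements whose leading term is divisible by another's, tail-reduce, and make monic.
Reduced Gröbner basis: {u + 1, v}.
The reduced Gröbner basis of I + (p) is {u + 1, v} ≠ {1}, a proper ideal, so the enlarged system stays consistent: p is independent of I, with normal form v.

u**2 + u + v is independent of I; its normal form modulo I is v.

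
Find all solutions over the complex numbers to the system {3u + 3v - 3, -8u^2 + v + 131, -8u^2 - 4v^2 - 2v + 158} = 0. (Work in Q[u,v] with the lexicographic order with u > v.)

{(4, -3)}

Compute a lex Gröbner basis by Buchberger's algorithm.
f_1 = 3u + 3v - 3, LT = u.
f_2 = -8u^2 + v + 131, LT = u^2.
f_3 = -8u^2 - 4v^2 - 2v + 158, LT = u^2.

S(f_1,f_2): lcm = u^2. S = uv - u + 1/8v + 131/8.
  reduce S modulo (f_1, f_2, f_3):
  remainder -v^2 + 17/8v + 123/8 ≠ 0; add h_4 = -v^2 + 17/8v + 123/8 to the basis.

S(f_1,f_3): lcm = u^2. S = uv - u - 1/2v^2 - 1/4v + 79/4.
  reduce S modulo (f_1, f_2, f_3, h_4):
  remainder -23/16v - 69/16 ≠ 0; add h_5 = -23/16v - 69/16 to the basis.

The other S-polynomials (S(f_2,f_3), S(f_1,h_4), S(f_2,h_4), S(f_3,h_4), S(f_1,h_5), S(f_2,h_5), S(f_3,h_5), S(h_4,h_5)) all reduce to 0 modulo the current basis, so we have a Gröbner basis.
Inter-reduce: drop elements whose leading term is divisible by another's, tail-reduce, and make monic.
Reduced Gröbner basis: {u - 4, v + 3}.

Elimination: the polynomial v + 3 lies in the elimination ideal for v, so v ∈ {-3}. For each such v, the remaining basis elements (now univariate) give the rest of the solution.
  v = -3: the earlier basis element becomes u - 4 = 0, giving u = 4 — point (4, -3).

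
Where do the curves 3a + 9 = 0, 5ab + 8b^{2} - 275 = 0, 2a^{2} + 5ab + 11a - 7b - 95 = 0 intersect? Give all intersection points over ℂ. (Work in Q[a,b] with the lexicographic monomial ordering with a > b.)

{(-3, -5)}

Compute a lex Gröbner basis by Buchberger's algorithm.
f_1 = 3a + 9, LT = a.
f_2 = 5ab + 8b^{2} - 275, LT = ab.
f_3 = 2a^{2} + 5ab + 11a - 7b - 95, LT = a^{2}.

S(f_1,f_2): lcm = ab. S = -\tfrac{8}{5}b^{2} + 3b + 55.
  reduce S modulo (f_1, f_2, f_3):
  remainder -\tfrac{8}{5}b^{2} + 3b + 55 ≠ 0; add h_4 = -\tfrac{8}{5}b^{2} + 3b + 55 to the basis.

S(f_1,f_3): lcm = a^{2}. S = -\tfrac{5}{2}ab - \tfrac{5}{2}a + \tfrac{7}{2}b + \tfrac{95}{2}.
  reduce S modulo (f_1, f_2, f_3, h_4):
  remainder 11b + 55 ≠ 0; add h_5 = 11b + 55 to the basis.

The other S-polynomials (S(f_2,f_3), S(f_1,h_4), S(f_2,h_4), S(f_3,h_4), S(f_1,h_5), S(f_2,h_5), S(f_3,h_5), S(h_4,h_5)) all reduce to 0 modulo the current basis, so we have a Gröbner basis.
Inter-reduce: drop elements whose leading term is divisible by another's, tail-reduce, and make monic.
Reduced Gröbner basis: {a + 3, b + 5}.

Elimination: the polynomial b + 5 lies in the elimination ideal for b, so b ∈ {-5}. For each such b, the remaining basis elements (now univariate) give the rest of the solution.
  b = -5: the earlier basis element becomes a + 3 = 0, giving a = -3 — point (-3, -5).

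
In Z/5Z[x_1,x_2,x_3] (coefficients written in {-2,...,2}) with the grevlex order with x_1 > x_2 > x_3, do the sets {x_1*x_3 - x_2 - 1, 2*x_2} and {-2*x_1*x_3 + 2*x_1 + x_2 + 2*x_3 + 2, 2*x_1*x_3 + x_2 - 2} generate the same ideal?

No, the ideals differ.

Two ideals are equal iff their reduced Gröbner bases coincide (the reduced basis is unique for a fixed ordering).
Buchberger on the first generating set:
f_1 = x_1*x_3 - x_2 - 1, LT = x_1*x_3.
f_2 = 2*x_2, LT = x_2.

S(f_1,f_2): leading monomials are coprime, so the S-polynomial reduces to 0 (Buchberger's first criterion).
Every S-polynomial of the final basis reduces to 0, so we have a Gröbner basis.
Inter-reduce: drop elements whose leading term is divisible by another's, tail-reduce, and make monic.
Reduced Gröbner basis: {x_1*x_3 - 1, x_2}.

Buchberger on the second generating set:
h_1 = -2*x_1*x_3 + 2*x_1 + x_2 + 2*x_3 + 2, LT = x_1*x_3.
h_2 = 2*x_1*x_3 + x_2 - 2, LT = x_1*x_3.

S(h_1,h_2): lcm = x_1*x_3. S = -x_1 - x_2 - x_3.
  leading term x_1: no divisor's leading term divides it; move -x_1 to the remainder.
  leading term x_2: no divisor's leading term divides it; move -x_2 to the remainder.
  leading term x_3: no divisor's leading term divides it; move -x_3 to the remainder.
  remainder -x_1 - x_2 - x_3 ≠ 0; add k_3 = -x_1 - x_2 - x_3 to the basis.

S(h_1,k_3): lcm = x_1*x_3. S = -x_2*x_3 - x_3**2 - x_1 + 2*x_2 - x_3 - 1.
  leading term x_2*x_3: no divisor's leading term divides it; move -x_2*x_3 to the remainder.
  leading term x_3**2: no divisor's leading term divides it; move -x_3**2 to the remainder.
  leading term x_1: subtract (1)·k_3 from -x_1 + 2*x_2 - x_3 - 1 → -2*x_2 - 1
  leading term x_2: no divisor's leading term divides it; move -2*x_2 to the remainder.
  leading term 1: no divisor's leading term divides it; move -1 to the remainder.
  remainder -x_2*x_3 - x_3**2 - 2*x_2 - 1 ≠ 0; add k_4 = -x_2*x_3 - x_3**2 - 2*x_2 - 1 to the basis.

S(h_2,k_3): lcm = x_1*x_3. S = -x_2*x_3 - x_3**2 - 2*x_2 - 1.
  leading term x_2*x_3: subtract (1)·k_4 from -x_2*x_3 - x_3**2 - 2*x_2 - 1 → 0
  remainder 0.

S(h_1,k_4): lcm = x_1*x_2*x_3. S = -x_1*x_3**2 + 2*x_1*x_2 + 2*x_2**2 - x_2*x_3 - x_1 - x_2.
  leading term x_1*x_3**2: subtract (-2*x_3)·h_1 from -x_1*x_3**2 + 2*x_1*x_2 + 2*x_2**2 - x_2*x_3 - x_1 - x_2 → 2*x_1*x_2 + 2*x_2**2 - x_1*x_3 + x_2*x_3 - x_3**2 - x_1 - x_2 - x_3
  leading term x_1*x_2: subtract (-2*x_2)·k_3 from 2*x_1*x_2 + 2*x_2**2 - x_1*x_3 + x_2*x_3 - x_3**2 - x_1 - x_2 - x_3 → -x_1*x_3 - x_2*x_3 - x_3**2 - x_1 - x_2 - x_3
  leading term x_1*x_3: subtract (-2)·h_1 from -x_1*x_3 - x_2*x_3 - x_3**2 - x_1 - x_2 - x_3 → -x_2*x_3 - x_3**2 - 2*x_1 + x_2 - 2*x_3 - 1
  leading term x_2*x_3: subtract (1)·k_4 from -x_2*x_3 - x_3**2 - 2*x_1 + x_2 - 2*x_3 - 1 → -2*x_1 - 2*x_2 - 2*x_3
  leading term x_1: subtract (2)·k_3 from -2*x_1 - 2*x_2 - 2*x_3 → 0
  remainder 0.

S(h_2,k_4): lcm = x_1*x_2*x_3. S = -x_1*x_3**2 - 2*x_1*x_2 - 2*x_2**2 - x_1 - x_2.
  leading term x_1*x_3**2: subtract (-2*x_3)·h_1 from -x_1*x_3**2 - 2*x_1*x_2 - 2*x_2**2 - x_1 - x_2 → -2*x_1*x_2 - 2*x_2**2 - x_1*x_3 + 2*x_2*x_3 - x_3**2 - x_1 - x_2 - x_3
  leading term x_1*x_2: subtract (2*x_2)·k_3 from -2*x_1*x_2 - 2*x_2**2 - x_1*x_3 + 2*x_2*x_3 - x_3**2 - x_1 - x_2 - x_3 → -x_1*x_3 - x_2*x_3 - x_3**2 - x_1 - x_2 - x_3
  leading term x_1*x_3: subtract (-2)·h_1 from -x_1*x_3 - x_2*x_3 - x_3**2 - x_1 - x_2 - x_3 → -x_2*x_3 - x_3**2 - 2*x_1 + x_2 - 2*x_3 - 1
  leading term x_2*x_3: subtract (1)·k_4 from -x_2*x_3 - x_3**2 - 2*x_1 + x_2 - 2*x_3 - 1 → -2*x_1 - 2*x_2 - 2*x_3
  leading term x_1: subtract (2)·k_3 from -2*x_1 - 2*x_2 - 2*x_3 → 0
  remainder 0.

S(k_3,k_4): leading monomials are coprime, so the S-polynomial reduces to 0 (Buchberger's first criterion).
Every S-polynomial of the final basis reduces to 0, so we have a Gröbner basis.
Inter-reduce: drop elements whose leading term is divisible by another's, tail-reduce, and make monic.
Reduced Gröbner basis: {x_2*x_3 + x_3**2 + 2*x_2 + 1, x_1 + x_2 + x_3}.

The bases are distinct; the ideals are different.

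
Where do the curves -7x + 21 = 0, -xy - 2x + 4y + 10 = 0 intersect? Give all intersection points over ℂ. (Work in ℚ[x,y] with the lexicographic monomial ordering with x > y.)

Compute a lex Gröbner basis by Buchberger's algorithm.
f_1 = -7x + 21, LT = x.
f_2 = -xy - 2x + 4y + 10, LT = xy.

S(f_1,f_2): lcm = xy. S = -2x + y + 10.
  reduce S modulo (f_1, f_2):
  remainder y + 4 ≠ 0; add h_3 = y + 4 to the basis.

The other S-polynomials (S(f_1,h_3), S(f_2,h_3)) all reduce to 0 modulo the current basis, so we have a Gröbner basis.
Inter-reduce: drop elements whose leading term is divisible by another's, tail-reduce, and make monic.
Reduced Gröbner basis: {x - 3, y + 4}.

A lex Gröbner basis eliminates variables successively. Here y + 4 depends only on y, with roots {-4}; lifting each root through the earlier basis elements recovers the full solutions.
  y = -4: the earlier basis element becomes x - 3 = 0, giving x = 3 — point (3, -4).

{(3, -4)}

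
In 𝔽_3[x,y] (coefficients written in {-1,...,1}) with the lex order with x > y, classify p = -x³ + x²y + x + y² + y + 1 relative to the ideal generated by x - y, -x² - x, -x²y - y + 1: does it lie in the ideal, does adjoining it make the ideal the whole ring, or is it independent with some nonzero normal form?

-x³ + x²y + x + y² + y + 1 lies in I (it reduces to 0).

First compute the reduced Gröbner basis of I by Buchberger's algorithm.
f_1 = x - y, LT = x.
f_2 = -x² - x, LT = x².
f_3 = -x²y - y + 1, LT = x²y.

S(f_1,f_2): lcm = x². S = -xy - x.
  leading term xy: subtract (-y)·f_1 from -xy - x → -x - y²
  leading term x: subtract (-1)·f_1 from -x - y² → -y² - y
  leading term y²: no divisor's leading term divides it; move -y² to the remainder.
  leading term y: no divisor's leading term divides it; move -y to the remainder.
  remainder -y² - y ≠ 0; add h_4 = -y² - y to the basis.

S(f_1,f_3): lcm = x²y. S = -xy² - y + 1.
  leading term xy²: subtract (-y²)·f_1 from -xy² - y + 1 → -y³ - y + 1
  leading term y³: subtract (y)·h_4 from -y³ - y + 1 → y² - y + 1
  leading term y²: subtract (-1)·h_4 from y² - y + 1 → y + 1
  leading term y: no divisor's leading term divides it; move y to the remainder.
  leading term 1: no divisor's leading term divides it; move 1 to the remainder.
  remainder y + 1 ≠ 0; add h_5 = y + 1 to the basis.

The other S-polynomials (S(f_2,f_3), S(f_1,h_4), S(f_2,h_4), S(f_3,h_4), S(f_1,h_5), S(f_2,h_5), S(f_3,h_5), S(h_4,h_5)) all reduce to 0 modulo the current basis, so we have a Gröbner basis.
Inter-reduce: drop elements whose leading term is divisible by another's, tail-reduce, and make monic.
Reduced Gröbner basis: {x + 1, y + 1}.
Label its elements g_1 = x + 1, g_2 = y + 1.

Reduce p = -x³ + x²y + x + y² + y + 1 modulo G:
  leading term x³: subtract (-x²)·g_1 from -x³ + x²y + x + y² + y + 1 → x²y + x² + x + y² + y + 1
  leading term x²y: subtract (xy)·g_1 from x²y + x² + x + y² + y + 1 → x² - xy + x + y² + y + 1
  leading term x²: subtract (x)·g_1 from x² - xy + x + y² + y + 1 → -xy + y² + y + 1
  leading term xy: subtract (-y)·g_1 from -xy + y² + y + 1 → y² - y + 1
  leading term y²: subtract (y)·g_2 from y² - y + 1 → y + 1
  leading term y: subtract (1)·g_2 from y + 1 → 0
  normal form = 0.
Since the normal form is 0, p ∈ I.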